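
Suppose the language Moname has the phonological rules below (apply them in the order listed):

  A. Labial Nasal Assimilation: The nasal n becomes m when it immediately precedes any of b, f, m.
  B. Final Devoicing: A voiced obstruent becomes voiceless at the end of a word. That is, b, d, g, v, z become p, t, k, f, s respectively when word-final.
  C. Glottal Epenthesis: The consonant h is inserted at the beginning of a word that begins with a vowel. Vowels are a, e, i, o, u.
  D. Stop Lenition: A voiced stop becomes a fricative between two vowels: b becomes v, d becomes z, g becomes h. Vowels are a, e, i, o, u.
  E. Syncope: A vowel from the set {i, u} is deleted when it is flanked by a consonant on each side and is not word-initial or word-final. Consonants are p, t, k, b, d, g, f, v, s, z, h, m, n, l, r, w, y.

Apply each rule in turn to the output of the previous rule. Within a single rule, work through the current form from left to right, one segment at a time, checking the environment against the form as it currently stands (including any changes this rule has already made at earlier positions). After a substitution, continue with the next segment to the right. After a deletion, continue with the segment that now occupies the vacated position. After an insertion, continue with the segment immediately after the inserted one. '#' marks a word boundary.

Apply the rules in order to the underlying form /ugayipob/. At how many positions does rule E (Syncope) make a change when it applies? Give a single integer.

A Labial Nasal Assimilation: no change — [ugayipob]
B Final Devoicing: [ugayipob] → [ugayipop]
C Glottal Epenthesis: [ugayipop] → [hugayipop]
D Stop Lenition: [hugayipop] → [huhayipop]
E Syncope: [huhayipop] → [hhaypop]
Rule E changed 2 position(s).

2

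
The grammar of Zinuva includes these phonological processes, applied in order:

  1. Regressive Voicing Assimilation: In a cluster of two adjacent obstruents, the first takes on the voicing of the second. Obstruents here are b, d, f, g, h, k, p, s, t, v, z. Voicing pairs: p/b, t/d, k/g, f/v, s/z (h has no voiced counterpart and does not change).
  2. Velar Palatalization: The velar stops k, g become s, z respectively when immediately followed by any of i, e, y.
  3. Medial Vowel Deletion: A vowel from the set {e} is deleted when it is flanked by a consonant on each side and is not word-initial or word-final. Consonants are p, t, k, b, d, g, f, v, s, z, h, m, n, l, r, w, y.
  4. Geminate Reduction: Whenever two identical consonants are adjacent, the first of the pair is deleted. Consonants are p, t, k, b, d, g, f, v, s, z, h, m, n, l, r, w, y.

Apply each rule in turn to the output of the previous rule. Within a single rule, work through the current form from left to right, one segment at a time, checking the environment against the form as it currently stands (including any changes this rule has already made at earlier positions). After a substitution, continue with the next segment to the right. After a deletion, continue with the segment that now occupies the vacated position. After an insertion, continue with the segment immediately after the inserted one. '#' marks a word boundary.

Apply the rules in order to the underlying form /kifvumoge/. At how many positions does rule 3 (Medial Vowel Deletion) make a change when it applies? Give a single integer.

0

1 Regressive Voicing Assimilation: [kifvumoge] → [kivvumoge]
2 Velar Palatalization: [kivvumoge] → [sivvumoze]
3 Medial Vowel Deletion: no change — [sivvumoze]
4 Geminate Reduction: [sivvumoze] → [sivumoze]
Rule 3 changed 0 position(s).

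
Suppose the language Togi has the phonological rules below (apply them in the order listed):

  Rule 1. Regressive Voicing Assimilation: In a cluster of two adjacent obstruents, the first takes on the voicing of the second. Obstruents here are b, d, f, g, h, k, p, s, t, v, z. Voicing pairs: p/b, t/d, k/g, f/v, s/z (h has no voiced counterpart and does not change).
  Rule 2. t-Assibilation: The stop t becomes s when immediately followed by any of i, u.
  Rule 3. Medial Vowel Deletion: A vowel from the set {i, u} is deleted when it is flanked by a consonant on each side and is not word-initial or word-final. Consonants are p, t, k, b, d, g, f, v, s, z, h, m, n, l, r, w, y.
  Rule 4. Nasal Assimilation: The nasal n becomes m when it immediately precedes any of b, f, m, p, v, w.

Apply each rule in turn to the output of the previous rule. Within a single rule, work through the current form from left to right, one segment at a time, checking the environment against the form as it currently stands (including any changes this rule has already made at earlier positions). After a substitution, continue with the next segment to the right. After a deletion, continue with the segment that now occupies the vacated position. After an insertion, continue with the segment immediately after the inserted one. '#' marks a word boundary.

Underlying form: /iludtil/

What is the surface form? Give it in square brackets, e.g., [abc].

Rule 1 Regressive Voicing Assimilation: [iludtil] → [iluttil]
Rule 2 t-Assibilation: [iluttil] → [ilutsil]
Rule 3 Medial Vowel Deletion: [ilutsil] → [iltsl]
Rule 4 Nasal Assimilation: no change — [iltsl]

[iltsl]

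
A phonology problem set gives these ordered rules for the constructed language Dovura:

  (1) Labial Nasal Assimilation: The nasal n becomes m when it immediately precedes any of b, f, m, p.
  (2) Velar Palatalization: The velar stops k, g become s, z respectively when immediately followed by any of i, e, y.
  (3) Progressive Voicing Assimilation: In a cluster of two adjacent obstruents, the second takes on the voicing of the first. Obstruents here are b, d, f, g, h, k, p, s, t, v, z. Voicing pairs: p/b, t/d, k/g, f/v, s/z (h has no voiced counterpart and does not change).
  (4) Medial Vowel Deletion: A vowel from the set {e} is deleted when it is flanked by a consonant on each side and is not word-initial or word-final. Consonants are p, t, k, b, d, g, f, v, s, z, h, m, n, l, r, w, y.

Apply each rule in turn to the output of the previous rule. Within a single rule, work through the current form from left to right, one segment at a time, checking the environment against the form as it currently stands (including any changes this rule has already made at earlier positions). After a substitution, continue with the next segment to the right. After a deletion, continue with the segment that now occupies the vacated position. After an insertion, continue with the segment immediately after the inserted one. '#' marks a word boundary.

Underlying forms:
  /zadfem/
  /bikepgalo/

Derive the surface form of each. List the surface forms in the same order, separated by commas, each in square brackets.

/zadfem/:
  (1) Labial Nasal Assimilation: no change — [zadfem]
  (2) Velar Palatalization: no change — [zadfem]
  (3) Progressive Voicing Assimilation: [zadfem] → [zadvem]
  (4) Medial Vowel Deletion: [zadvem] → [zadvm]
/bikepgalo/:
  (1) Labial Nasal Assimilation: no change — [bikepgalo]
  (2) Velar Palatalization: [bikepgalo] → [bisepgalo]
  (3) Progressive Voicing Assimilation: [bisepgalo] → [bisepkalo]
  (4) Medial Vowel Deletion: [bisepkalo] → [bispkalo]

[zadvm], [bispkalo]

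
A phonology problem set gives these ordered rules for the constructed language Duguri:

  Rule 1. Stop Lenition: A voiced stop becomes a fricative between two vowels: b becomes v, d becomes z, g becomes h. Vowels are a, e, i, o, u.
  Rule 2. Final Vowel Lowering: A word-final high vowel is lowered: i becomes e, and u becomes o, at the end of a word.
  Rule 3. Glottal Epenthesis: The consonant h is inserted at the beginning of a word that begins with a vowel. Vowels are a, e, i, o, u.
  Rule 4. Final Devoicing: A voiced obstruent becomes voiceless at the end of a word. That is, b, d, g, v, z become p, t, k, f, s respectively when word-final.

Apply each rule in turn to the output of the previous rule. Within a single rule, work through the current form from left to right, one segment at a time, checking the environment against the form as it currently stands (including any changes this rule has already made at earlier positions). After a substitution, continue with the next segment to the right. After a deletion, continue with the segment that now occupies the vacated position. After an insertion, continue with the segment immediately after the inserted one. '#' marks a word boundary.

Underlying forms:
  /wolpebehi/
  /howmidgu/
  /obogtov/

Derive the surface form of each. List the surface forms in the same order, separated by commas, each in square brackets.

[wolpevehe], [howmidgo], [hovogtof]

/wolpebehi/:
  Rule 1 Stop Lenition: [wolpebehi] → [wolpevehi]
  Rule 2 Final Vowel Lowering: [wolpevehi] → [wolpevehe]
  Rule 3 Glottal Epenthesis: no change — [wolpevehe]
  Rule 4 Final Devoicing: no change — [wolpevehe]
/howmidgu/:
  Rule 1 Stop Lenition: no change — [howmidgu]
  Rule 2 Final Vowel Lowering: [howmidgu] → [howmidgo]
  Rule 3 Glottal Epenthesis: no change — [howmidgo]
  Rule 4 Final Devoicing: no change — [howmidgo]
/obogtov/:
  Rule 1 Stop Lenition: [obogtov] → [ovogtov]
  Rule 2 Final Vowel Lowering: no change — [ovogtov]
  Rule 3 Glottal Epenthesis: [ovogtov] → [hovogtov]
  Rule 4 Final Devoicing: [hovogtov] → [hovogtof]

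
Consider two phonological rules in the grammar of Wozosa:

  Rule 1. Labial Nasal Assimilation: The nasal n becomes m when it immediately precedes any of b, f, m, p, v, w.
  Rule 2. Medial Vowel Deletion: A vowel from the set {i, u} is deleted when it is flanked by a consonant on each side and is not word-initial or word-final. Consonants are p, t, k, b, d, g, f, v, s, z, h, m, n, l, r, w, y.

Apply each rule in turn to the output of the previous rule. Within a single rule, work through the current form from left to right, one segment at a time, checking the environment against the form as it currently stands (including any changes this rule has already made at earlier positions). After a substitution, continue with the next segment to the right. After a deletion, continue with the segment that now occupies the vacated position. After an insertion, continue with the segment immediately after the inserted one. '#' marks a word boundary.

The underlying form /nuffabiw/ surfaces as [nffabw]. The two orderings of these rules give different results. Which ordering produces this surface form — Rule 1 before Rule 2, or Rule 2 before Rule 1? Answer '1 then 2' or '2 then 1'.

1 then 2

Order 1 then 2:
  1 Labial Nasal Assimilation: no change — [nuffabiw]
  2 Medial Vowel Deletion: [nuffabiw] → [nffabw]
  result: [nffabw]
Order 2 then 1:
  2 Medial Vowel Deletion: [nuffabiw] → [nffabw]
  1 Labial Nasal Assimilation: [nffabw] → [mffabw]
  result: [mffabw]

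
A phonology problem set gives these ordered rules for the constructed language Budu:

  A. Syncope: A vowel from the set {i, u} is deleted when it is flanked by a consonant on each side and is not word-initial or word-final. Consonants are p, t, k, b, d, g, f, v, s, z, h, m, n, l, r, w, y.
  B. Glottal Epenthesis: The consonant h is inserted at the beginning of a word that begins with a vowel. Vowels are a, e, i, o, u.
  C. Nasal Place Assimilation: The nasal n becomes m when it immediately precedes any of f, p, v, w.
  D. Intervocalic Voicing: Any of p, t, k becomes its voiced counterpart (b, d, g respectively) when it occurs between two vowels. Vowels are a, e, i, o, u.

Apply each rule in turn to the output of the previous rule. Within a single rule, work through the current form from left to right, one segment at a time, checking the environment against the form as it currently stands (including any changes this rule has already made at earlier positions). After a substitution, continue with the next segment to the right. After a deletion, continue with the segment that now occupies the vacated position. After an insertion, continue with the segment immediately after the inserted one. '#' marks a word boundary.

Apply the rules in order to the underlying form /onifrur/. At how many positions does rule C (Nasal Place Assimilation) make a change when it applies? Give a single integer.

1

A Syncope: [onifrur] → [onfrr]
B Glottal Epenthesis: [onfrr] → [honfrr]
C Nasal Place Assimilation: [honfrr] → [homfrr]
D Intervocalic Voicing: no change — [homfrr]
Rule C changed 1 position(s).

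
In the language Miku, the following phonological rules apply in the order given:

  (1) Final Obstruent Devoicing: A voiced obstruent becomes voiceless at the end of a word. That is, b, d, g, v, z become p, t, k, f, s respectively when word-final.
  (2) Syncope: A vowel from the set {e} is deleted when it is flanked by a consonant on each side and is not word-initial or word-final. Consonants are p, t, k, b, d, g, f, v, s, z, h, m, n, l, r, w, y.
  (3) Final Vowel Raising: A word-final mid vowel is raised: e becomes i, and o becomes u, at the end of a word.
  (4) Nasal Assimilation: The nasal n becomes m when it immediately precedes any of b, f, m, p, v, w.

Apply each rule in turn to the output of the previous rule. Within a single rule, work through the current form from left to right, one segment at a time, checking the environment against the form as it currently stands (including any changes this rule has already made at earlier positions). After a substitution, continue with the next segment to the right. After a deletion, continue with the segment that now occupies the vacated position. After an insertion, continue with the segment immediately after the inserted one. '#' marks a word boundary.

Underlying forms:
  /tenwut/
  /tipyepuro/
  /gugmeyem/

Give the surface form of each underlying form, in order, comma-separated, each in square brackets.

/tenwut/:
  (1) Final Obstruent Devoicing: no change — [tenwut]
  (2) Syncope: [tenwut] → [tnwut]
  (3) Final Vowel Raising: no change — [tnwut]
  (4) Nasal Assimilation: [tnwut] → [tmwut]
/tipyepuro/:
  (1) Final Obstruent Devoicing: no change — [tipyepuro]
  (2) Syncope: [tipyepuro] → [tipypuro]
  (3) Final Vowel Raising: [tipypuro] → [tipypuru]
  (4) Nasal Assimilation: no change — [tipypuru]
/gugmeyem/:
  (1) Final Obstruent Devoicing: no change — [gugmeyem]
  (2) Syncope: [gugmeyem] → [gugmym]
  (3) Final Vowel Raising: no change — [gugmym]
  (4) Nasal Assimilation: no change — [gugmym]

[tmwut], [tipypuru], [gugmym]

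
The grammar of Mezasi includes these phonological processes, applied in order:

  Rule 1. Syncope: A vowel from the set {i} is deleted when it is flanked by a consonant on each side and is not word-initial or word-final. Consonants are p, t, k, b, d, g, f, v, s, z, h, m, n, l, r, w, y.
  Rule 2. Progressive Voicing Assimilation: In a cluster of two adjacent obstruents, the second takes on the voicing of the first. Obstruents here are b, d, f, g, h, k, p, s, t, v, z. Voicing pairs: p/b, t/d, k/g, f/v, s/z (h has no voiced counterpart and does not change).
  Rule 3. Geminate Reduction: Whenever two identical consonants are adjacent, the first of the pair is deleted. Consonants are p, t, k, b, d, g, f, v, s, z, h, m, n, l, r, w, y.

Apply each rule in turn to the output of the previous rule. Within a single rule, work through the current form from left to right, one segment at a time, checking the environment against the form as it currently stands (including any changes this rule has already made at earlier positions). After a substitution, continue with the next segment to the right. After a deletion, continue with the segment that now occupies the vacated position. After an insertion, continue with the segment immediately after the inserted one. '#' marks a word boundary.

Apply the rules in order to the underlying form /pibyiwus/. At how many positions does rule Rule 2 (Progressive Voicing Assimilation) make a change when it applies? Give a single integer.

Rule 1 Syncope: [pibyiwus] → [pbywus]
Rule 2 Progressive Voicing Assimilation: [pbywus] → [ppywus]
Rule 3 Geminate Reduction: [ppywus] → [pywus]
Rule Rule 2 changed 1 position(s).

1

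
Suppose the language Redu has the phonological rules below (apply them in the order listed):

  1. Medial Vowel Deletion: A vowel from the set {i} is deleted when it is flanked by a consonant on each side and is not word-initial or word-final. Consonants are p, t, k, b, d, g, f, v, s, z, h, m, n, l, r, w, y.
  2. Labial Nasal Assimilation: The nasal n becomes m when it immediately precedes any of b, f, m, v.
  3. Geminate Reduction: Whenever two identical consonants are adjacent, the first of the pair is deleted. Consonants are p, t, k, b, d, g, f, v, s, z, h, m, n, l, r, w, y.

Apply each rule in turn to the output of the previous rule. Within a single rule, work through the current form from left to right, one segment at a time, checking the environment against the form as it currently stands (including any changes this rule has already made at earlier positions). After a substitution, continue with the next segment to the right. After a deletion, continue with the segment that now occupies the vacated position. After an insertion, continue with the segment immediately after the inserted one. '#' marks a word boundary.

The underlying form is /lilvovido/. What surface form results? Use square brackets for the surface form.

1 Medial Vowel Deletion: [lilvovido] → [llvovdo]
2 Labial Nasal Assimilation: no change — [llvovdo]
3 Geminate Reduction: [llvovdo] → [lvovdo]

[lvovdo]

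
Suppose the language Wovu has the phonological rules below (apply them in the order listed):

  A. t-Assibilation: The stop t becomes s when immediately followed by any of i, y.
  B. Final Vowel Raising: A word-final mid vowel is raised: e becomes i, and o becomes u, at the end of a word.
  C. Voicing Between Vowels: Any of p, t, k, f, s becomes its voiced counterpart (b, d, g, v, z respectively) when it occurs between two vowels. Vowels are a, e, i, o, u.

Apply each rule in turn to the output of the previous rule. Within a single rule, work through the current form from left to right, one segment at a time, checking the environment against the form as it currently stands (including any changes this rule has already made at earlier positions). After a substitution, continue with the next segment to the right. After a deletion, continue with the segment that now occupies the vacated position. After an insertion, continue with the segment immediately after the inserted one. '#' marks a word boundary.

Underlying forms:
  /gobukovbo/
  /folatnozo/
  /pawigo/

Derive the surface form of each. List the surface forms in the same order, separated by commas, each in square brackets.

[gobugovbu], [folatnozu], [pawigu]

/gobukovbo/:
  A t-Assibilation: no change — [gobukovbo]
  B Final Vowel Raising: [gobukovbo] → [gobukovbu]
  C Voicing Between Vowels: [gobukovbu] → [gobugovbu]
/folatnozo/:
  A t-Assibilation: no change — [folatnozo]
  B Final Vowel Raising: [folatnozo] → [folatnozu]
  C Voicing Between Vowels: no change — [folatnozu]
/pawigo/:
  A t-Assibilation: no change — [pawigo]
  B Final Vowel Raising: [pawigo] → [pawigu]
  C Voicing Between Vowels: no change — [pawigu]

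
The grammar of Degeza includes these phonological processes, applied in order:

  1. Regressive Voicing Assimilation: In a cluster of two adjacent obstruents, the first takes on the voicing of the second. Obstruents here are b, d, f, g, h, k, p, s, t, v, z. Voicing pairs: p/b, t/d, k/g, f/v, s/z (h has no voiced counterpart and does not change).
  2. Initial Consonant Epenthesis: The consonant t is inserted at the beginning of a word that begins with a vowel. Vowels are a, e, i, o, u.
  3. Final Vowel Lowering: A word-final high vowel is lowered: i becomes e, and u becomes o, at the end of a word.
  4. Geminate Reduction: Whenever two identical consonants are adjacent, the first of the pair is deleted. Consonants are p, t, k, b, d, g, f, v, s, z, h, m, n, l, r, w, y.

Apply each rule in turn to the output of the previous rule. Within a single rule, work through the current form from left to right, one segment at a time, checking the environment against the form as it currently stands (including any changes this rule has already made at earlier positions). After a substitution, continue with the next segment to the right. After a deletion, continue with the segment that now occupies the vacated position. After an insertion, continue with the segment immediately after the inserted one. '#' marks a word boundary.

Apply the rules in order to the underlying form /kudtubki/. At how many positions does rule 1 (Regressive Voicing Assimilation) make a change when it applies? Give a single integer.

1 Regressive Voicing Assimilation: [kudtubki] → [kuttupki]
2 Initial Consonant Epenthesis: no change — [kuttupki]
3 Final Vowel Lowering: [kuttupki] → [kuttupke]
4 Geminate Reduction: [kuttupke] → [kutupke]
Rule 1 changed 2 position(s).

2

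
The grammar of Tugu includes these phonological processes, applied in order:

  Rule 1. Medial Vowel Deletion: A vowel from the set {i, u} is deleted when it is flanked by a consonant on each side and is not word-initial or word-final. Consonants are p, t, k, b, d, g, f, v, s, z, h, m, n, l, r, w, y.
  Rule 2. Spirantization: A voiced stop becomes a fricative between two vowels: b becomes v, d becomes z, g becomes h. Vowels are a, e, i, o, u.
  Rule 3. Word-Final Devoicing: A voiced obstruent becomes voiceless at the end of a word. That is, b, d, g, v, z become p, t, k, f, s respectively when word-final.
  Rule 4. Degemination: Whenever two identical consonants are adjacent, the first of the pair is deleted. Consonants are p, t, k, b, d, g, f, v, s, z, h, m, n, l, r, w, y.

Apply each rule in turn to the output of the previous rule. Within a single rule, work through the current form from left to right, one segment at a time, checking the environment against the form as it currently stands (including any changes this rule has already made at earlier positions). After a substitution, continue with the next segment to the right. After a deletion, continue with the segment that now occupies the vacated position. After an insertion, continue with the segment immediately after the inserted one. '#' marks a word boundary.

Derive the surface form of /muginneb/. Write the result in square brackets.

[mgnep]

Rule 1 Medial Vowel Deletion: [muginneb] → [mgnneb]
Rule 2 Spirantization: no change — [mgnneb]
Rule 3 Word-Final Devoicing: [mgnneb] → [mgnnep]
Rule 4 Degemination: [mgnnep] → [mgnep]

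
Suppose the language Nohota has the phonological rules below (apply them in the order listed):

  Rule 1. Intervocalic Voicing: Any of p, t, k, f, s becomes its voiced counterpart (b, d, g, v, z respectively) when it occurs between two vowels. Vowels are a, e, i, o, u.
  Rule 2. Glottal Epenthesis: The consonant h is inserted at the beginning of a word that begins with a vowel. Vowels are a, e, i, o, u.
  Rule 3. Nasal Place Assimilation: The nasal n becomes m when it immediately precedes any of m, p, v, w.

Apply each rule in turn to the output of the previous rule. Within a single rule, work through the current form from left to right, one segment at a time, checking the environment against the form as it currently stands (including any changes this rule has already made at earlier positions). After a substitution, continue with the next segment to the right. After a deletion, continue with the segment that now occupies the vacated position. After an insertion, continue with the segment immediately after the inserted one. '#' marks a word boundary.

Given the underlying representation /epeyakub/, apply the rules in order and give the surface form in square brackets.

[hebeyagub]

Rule 1 Intervocalic Voicing: [epeyakub] → [ebeyagub]
Rule 2 Glottal Epenthesis: [ebeyagub] → [hebeyagub]
Rule 3 Nasal Place Assimilation: no change — [hebeyagub]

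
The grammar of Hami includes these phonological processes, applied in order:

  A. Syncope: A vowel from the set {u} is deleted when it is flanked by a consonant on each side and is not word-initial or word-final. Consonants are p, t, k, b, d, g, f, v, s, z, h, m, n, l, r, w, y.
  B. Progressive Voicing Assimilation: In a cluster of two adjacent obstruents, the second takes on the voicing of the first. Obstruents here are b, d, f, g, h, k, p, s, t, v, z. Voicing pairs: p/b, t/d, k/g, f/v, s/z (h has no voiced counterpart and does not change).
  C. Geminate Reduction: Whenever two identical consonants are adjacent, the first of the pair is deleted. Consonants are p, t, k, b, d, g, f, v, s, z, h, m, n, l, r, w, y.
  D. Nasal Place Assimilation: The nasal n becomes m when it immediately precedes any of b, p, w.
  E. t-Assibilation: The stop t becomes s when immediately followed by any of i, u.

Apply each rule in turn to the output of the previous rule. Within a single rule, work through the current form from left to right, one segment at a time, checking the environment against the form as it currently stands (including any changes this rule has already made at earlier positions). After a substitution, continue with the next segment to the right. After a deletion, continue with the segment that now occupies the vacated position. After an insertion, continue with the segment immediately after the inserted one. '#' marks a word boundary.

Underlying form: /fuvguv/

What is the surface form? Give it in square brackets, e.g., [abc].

[fkf]

A Syncope: [fuvguv] → [fvgv]
B Progressive Voicing Assimilation: [fvgv] → [ffkf]
C Geminate Reduction: [ffkf] → [fkf]
D Nasal Place Assimilation: no change — [fkf]
E t-Assibilation: no change — [fkf]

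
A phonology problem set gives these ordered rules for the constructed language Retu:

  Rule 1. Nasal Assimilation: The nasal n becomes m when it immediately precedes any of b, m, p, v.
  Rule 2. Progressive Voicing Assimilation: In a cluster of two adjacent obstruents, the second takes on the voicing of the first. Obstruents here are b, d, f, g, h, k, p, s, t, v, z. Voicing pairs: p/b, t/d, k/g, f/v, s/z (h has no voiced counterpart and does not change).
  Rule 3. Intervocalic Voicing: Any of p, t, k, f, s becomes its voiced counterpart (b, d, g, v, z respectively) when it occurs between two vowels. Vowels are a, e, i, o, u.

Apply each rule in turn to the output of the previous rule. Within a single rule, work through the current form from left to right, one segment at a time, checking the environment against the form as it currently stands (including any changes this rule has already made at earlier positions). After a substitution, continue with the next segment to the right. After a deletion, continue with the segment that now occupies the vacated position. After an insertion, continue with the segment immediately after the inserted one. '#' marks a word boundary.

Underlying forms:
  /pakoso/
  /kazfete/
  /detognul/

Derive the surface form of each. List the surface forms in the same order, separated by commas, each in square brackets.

/pakoso/:
  Rule 1 Nasal Assimilation: no change — [pakoso]
  Rule 2 Progressive Voicing Assimilation: no change — [pakoso]
  Rule 3 Intervocalic Voicing: [pakoso] → [pagozo]
/kazfete/:
  Rule 1 Nasal Assimilation: no change — [kazfete]
  Rule 2 Progressive Voicing Assimilation: [kazfete] → [kazvete]
  Rule 3 Intervocalic Voicing: [kazvete] → [kazvede]
/detognul/:
  Rule 1 Nasal Assimilation: no change — [detognul]
  Rule 2 Progressive Voicing Assimilation: no change — [detognul]
  Rule 3 Intervocalic Voicing: [detognul] → [dedognul]

[pagozo], [kazvede], [dedognul]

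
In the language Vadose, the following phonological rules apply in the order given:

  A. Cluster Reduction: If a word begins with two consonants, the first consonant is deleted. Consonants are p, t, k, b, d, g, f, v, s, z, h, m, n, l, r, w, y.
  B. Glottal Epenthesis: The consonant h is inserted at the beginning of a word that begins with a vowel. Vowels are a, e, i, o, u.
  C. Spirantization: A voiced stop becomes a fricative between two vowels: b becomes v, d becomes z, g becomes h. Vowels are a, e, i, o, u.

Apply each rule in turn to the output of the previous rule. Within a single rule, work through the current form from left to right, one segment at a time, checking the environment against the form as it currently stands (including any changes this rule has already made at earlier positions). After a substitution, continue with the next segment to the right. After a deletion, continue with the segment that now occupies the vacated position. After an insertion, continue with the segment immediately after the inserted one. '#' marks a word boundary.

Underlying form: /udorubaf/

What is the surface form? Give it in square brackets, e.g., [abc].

A Cluster Reduction: no change — [udorubaf]
B Glottal Epenthesis: [udorubaf] → [hudorubaf]
C Spirantization: [hudorubaf] → [huzoruvaf]

[huzoruvaf]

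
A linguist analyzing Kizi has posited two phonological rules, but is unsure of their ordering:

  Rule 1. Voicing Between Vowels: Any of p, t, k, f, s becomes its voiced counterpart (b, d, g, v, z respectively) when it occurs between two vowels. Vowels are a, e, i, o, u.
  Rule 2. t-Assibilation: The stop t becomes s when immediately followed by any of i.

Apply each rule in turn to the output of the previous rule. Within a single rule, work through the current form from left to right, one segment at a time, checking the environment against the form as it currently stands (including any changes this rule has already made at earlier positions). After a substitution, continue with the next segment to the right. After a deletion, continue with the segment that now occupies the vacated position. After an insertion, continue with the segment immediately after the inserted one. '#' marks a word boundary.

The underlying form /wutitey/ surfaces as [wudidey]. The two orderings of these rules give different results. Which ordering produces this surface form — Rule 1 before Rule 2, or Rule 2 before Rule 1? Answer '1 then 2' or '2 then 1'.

Order 1 then 2:
  1 Voicing Between Vowels: [wutitey] → [wudidey]
  2 t-Assibilation: no change — [wudidey]
  result: [wudidey]
Order 2 then 1:
  2 t-Assibilation: [wutitey] → [wusitey]
  1 Voicing Between Vowels: [wusitey] → [wuzidey]
  result: [wuzidey]

1 then 2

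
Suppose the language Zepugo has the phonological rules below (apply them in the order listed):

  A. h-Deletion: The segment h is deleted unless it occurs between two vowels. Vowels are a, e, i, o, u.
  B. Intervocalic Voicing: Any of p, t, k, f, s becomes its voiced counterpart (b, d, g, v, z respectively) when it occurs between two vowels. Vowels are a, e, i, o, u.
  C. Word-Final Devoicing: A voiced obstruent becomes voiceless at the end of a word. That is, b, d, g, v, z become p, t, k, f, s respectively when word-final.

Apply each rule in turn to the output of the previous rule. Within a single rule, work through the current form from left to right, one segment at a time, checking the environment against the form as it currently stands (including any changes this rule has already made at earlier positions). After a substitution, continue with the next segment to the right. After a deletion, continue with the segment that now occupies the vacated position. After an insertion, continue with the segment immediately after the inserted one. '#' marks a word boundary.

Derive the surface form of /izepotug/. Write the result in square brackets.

[izeboduk]

A h-Deletion: no change — [izepotug]
B Intervocalic Voicing: [izepotug] → [izebodug]
C Word-Final Devoicing: [izebodug] → [izeboduk]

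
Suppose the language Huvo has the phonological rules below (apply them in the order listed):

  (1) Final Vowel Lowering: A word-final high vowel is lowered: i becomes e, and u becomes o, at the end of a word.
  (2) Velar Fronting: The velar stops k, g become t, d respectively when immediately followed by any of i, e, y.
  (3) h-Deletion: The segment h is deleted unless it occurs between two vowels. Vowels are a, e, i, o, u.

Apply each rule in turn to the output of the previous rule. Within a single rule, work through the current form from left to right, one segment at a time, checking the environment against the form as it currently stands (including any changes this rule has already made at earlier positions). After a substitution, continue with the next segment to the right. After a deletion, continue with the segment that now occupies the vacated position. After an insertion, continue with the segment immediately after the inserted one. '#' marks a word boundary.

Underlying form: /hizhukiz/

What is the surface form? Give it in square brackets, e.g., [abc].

[izutiz]

(1) Final Vowel Lowering: no change — [hizhukiz]
(2) Velar Fronting: [hizhukiz] → [hizhutiz]
(3) h-Deletion: [hizhutiz] → [izutiz]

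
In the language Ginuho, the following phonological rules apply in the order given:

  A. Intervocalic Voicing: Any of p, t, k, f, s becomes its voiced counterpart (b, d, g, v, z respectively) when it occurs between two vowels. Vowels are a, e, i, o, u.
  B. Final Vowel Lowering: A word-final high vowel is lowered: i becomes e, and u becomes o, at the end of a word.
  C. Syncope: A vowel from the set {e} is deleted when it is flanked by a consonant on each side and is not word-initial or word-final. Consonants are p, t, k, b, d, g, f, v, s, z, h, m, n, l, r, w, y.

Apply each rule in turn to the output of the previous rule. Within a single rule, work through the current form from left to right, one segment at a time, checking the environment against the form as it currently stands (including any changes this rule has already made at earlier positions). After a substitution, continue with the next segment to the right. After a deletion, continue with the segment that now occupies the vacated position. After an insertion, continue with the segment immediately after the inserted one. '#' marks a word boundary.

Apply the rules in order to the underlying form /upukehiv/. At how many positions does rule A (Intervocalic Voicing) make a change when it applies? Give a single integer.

2

A Intervocalic Voicing: [upukehiv] → [ubugehiv]
B Final Vowel Lowering: no change — [ubugehiv]
C Syncope: [ubugehiv] → [ubughiv]
Rule A changed 2 position(s).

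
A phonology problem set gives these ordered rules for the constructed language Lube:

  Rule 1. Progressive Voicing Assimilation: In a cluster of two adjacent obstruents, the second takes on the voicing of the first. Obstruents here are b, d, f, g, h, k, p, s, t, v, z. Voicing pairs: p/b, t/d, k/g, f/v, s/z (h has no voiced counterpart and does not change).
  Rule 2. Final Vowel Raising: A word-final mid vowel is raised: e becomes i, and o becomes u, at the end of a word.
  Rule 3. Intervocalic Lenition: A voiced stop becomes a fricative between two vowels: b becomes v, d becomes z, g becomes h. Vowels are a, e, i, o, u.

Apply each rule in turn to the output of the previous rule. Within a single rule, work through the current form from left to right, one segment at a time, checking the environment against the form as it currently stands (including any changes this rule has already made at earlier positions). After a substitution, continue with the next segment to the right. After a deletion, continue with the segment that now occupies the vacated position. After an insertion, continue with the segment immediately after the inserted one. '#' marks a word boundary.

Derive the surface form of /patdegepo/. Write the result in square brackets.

[pattehepu]

Rule 1 Progressive Voicing Assimilation: [patdegepo] → [pattegepo]
Rule 2 Final Vowel Raising: [pattegepo] → [pattegepu]
Rule 3 Intervocalic Lenition: [pattegepu] → [pattehepu]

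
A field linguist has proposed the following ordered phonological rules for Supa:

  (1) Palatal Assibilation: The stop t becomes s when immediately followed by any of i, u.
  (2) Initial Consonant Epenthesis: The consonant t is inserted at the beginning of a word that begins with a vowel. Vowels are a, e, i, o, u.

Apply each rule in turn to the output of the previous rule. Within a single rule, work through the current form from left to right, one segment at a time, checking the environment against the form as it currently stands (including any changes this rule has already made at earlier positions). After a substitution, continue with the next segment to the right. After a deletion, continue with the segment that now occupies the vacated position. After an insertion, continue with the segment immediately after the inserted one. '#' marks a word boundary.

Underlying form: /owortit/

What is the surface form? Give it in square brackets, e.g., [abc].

[toworsit]

(1) Palatal Assibilation: [owortit] → [oworsit]
(2) Initial Consonant Epenthesis: [oworsit] → [toworsit]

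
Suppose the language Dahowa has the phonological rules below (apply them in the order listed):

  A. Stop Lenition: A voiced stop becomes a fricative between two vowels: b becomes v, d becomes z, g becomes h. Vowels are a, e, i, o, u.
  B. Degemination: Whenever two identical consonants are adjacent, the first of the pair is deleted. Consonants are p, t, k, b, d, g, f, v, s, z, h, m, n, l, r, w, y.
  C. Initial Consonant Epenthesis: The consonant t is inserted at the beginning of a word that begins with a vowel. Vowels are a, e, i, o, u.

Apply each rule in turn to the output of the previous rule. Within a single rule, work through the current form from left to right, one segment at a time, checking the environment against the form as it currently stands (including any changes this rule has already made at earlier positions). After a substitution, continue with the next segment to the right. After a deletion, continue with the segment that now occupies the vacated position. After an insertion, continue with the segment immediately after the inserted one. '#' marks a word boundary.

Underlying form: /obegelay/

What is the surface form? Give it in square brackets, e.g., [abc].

[tovehelay]

A Stop Lenition: [obegelay] → [ovehelay]
B Degemination: no change — [ovehelay]
C Initial Consonant Epenthesis: [ovehelay] → [tovehelay]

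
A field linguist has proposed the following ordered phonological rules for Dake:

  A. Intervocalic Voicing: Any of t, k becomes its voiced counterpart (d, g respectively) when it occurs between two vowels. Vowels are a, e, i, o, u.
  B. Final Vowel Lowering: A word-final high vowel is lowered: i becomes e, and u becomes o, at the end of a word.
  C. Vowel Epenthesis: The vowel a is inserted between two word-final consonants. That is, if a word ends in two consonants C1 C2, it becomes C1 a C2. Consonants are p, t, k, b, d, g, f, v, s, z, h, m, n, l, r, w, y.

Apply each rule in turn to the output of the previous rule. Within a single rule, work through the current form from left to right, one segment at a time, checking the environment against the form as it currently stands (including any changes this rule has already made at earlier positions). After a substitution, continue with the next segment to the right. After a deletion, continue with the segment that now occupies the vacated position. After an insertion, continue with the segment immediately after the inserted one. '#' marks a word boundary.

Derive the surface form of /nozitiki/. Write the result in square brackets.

A Intervocalic Voicing: [nozitiki] → [nozidigi]
B Final Vowel Lowering: [nozidigi] → [nozidige]
C Vowel Epenthesis: no change — [nozidige]

[nozidige]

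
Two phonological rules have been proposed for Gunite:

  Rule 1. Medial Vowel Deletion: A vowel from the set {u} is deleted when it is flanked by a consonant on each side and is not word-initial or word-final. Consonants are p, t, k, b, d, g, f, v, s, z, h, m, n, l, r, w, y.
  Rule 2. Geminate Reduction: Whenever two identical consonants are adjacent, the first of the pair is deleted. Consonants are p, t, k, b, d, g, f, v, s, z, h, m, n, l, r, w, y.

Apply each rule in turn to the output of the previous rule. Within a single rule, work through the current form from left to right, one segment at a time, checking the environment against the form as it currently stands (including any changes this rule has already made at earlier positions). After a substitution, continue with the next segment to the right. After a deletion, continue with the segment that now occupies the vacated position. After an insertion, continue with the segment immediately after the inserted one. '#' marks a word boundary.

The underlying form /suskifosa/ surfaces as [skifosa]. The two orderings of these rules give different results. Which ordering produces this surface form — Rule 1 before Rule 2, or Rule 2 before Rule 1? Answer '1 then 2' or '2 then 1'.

1 then 2

Order 1 then 2:
  1 Medial Vowel Deletion: [suskifosa] → [sskifosa]
  2 Geminate Reduction: [sskifosa] → [skifosa]
  result: [skifosa]
Order 2 then 1:
  2 Geminate Reduction: no change — [suskifosa]
  1 Medial Vowel Deletion: [suskifosa] → [sskifosa]
  result: [sskifosa]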